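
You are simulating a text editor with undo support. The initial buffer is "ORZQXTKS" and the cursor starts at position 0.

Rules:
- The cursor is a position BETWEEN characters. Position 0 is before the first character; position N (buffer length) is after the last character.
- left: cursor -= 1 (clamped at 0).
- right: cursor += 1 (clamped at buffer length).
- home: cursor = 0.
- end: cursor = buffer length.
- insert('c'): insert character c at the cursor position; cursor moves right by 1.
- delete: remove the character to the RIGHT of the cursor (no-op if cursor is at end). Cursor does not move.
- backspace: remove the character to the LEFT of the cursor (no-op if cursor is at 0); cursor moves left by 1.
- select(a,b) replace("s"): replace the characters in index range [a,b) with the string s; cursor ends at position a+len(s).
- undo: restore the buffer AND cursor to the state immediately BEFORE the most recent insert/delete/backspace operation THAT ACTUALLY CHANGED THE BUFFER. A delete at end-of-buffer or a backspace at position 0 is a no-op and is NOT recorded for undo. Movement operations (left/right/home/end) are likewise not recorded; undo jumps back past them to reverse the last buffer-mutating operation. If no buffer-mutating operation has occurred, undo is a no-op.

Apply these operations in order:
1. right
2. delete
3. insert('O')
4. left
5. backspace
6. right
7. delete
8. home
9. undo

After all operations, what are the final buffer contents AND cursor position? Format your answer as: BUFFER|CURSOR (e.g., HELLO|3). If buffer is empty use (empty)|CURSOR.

Answer: OZQXTKS|1

Derivation:
After op 1 (right): buf='ORZQXTKS' cursor=1
After op 2 (delete): buf='OZQXTKS' cursor=1
After op 3 (insert('O')): buf='OOZQXTKS' cursor=2
After op 4 (left): buf='OOZQXTKS' cursor=1
After op 5 (backspace): buf='OZQXTKS' cursor=0
After op 6 (right): buf='OZQXTKS' cursor=1
After op 7 (delete): buf='OQXTKS' cursor=1
After op 8 (home): buf='OQXTKS' cursor=0
After op 9 (undo): buf='OZQXTKS' cursor=1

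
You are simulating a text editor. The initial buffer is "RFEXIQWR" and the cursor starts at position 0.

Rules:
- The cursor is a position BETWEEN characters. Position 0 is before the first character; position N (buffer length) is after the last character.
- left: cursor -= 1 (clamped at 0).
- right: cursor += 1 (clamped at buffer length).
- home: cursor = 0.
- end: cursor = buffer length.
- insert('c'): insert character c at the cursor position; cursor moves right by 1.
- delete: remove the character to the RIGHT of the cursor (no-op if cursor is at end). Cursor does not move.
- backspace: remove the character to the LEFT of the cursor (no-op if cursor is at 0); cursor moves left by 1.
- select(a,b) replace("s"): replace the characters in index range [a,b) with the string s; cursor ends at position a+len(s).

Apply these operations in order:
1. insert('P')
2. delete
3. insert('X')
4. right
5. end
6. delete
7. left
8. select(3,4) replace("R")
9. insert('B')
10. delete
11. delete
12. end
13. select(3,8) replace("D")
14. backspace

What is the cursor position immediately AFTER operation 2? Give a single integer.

After op 1 (insert('P')): buf='PRFEXIQWR' cursor=1
After op 2 (delete): buf='PFEXIQWR' cursor=1

Answer: 1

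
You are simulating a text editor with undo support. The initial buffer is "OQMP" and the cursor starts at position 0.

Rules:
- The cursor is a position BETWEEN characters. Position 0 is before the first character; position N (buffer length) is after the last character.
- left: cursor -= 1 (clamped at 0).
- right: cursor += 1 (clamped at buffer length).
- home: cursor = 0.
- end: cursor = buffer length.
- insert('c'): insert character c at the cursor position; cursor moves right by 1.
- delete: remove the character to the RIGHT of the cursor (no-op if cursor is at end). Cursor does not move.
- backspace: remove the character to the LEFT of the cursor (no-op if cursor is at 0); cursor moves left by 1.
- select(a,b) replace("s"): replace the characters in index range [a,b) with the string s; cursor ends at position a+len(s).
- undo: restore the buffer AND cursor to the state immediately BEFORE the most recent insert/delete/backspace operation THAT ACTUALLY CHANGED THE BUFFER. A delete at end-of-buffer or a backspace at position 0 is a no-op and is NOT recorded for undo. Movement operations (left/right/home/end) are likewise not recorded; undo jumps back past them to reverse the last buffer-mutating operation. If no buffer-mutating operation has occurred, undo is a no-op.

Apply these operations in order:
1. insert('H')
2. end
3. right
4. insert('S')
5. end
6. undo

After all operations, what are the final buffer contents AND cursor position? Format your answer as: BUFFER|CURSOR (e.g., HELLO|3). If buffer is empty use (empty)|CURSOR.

Answer: HOQMP|5

Derivation:
After op 1 (insert('H')): buf='HOQMP' cursor=1
After op 2 (end): buf='HOQMP' cursor=5
After op 3 (right): buf='HOQMP' cursor=5
After op 4 (insert('S')): buf='HOQMPS' cursor=6
After op 5 (end): buf='HOQMPS' cursor=6
After op 6 (undo): buf='HOQMP' cursor=5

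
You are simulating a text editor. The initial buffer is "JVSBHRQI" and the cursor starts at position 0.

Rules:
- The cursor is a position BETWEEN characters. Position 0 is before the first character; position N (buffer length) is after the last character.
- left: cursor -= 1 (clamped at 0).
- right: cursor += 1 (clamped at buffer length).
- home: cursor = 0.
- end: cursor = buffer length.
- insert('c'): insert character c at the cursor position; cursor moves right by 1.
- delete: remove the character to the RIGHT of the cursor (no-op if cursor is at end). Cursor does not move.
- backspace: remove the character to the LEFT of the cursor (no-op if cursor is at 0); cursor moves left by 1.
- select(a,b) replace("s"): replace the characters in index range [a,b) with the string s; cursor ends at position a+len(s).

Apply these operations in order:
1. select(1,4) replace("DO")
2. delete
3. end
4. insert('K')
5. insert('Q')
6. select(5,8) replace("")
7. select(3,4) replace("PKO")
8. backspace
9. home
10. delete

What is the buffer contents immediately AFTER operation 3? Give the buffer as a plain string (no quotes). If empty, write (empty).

Answer: JDORQI

Derivation:
After op 1 (select(1,4) replace("DO")): buf='JDOHRQI' cursor=3
After op 2 (delete): buf='JDORQI' cursor=3
After op 3 (end): buf='JDORQI' cursor=6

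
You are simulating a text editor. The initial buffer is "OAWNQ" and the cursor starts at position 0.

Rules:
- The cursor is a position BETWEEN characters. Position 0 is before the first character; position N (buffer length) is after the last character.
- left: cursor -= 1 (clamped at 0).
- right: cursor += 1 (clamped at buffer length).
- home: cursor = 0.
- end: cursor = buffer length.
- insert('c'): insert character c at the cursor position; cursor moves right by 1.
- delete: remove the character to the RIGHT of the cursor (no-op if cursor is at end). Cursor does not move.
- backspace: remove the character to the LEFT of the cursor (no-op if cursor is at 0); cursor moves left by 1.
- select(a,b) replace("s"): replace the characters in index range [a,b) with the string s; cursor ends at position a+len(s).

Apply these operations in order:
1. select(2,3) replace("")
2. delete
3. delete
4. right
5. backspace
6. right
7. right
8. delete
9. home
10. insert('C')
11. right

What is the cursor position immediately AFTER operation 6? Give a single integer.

After op 1 (select(2,3) replace("")): buf='OANQ' cursor=2
After op 2 (delete): buf='OAQ' cursor=2
After op 3 (delete): buf='OA' cursor=2
After op 4 (right): buf='OA' cursor=2
After op 5 (backspace): buf='O' cursor=1
After op 6 (right): buf='O' cursor=1

Answer: 1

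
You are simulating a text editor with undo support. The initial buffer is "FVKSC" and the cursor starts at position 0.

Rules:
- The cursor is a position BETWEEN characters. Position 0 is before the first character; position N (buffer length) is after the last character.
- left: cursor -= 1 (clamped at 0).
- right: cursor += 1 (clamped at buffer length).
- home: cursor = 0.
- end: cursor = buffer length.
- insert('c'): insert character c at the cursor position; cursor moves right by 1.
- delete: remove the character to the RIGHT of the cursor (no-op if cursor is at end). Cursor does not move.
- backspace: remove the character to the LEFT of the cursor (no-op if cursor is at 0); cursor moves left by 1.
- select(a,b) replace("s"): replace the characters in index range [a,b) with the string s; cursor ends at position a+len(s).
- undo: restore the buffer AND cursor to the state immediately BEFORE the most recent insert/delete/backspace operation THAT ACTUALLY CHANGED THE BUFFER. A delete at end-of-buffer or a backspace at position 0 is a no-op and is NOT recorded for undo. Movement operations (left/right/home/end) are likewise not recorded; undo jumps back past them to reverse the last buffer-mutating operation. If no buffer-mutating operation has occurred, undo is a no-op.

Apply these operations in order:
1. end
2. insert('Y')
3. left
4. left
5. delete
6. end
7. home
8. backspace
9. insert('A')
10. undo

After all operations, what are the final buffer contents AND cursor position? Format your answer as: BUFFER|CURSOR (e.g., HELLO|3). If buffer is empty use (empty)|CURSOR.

Answer: FVKSY|0

Derivation:
After op 1 (end): buf='FVKSC' cursor=5
After op 2 (insert('Y')): buf='FVKSCY' cursor=6
After op 3 (left): buf='FVKSCY' cursor=5
After op 4 (left): buf='FVKSCY' cursor=4
After op 5 (delete): buf='FVKSY' cursor=4
After op 6 (end): buf='FVKSY' cursor=5
After op 7 (home): buf='FVKSY' cursor=0
After op 8 (backspace): buf='FVKSY' cursor=0
After op 9 (insert('A')): buf='AFVKSY' cursor=1
After op 10 (undo): buf='FVKSY' cursor=0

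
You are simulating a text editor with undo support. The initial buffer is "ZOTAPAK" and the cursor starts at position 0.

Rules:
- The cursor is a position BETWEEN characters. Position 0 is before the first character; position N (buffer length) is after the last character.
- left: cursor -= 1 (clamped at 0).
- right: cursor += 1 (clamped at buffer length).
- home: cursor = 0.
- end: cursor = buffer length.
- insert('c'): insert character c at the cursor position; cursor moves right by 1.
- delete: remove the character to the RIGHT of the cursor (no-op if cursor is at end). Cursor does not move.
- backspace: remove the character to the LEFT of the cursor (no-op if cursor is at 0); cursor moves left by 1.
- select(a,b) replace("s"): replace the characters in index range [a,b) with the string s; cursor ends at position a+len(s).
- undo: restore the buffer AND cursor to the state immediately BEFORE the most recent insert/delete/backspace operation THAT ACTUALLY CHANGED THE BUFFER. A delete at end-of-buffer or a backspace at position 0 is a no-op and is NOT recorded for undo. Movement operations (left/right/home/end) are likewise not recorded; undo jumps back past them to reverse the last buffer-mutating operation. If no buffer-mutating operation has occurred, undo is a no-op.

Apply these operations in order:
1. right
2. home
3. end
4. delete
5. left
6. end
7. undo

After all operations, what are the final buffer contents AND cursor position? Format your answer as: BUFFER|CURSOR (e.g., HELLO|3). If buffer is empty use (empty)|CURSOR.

Answer: ZOTAPAK|7

Derivation:
After op 1 (right): buf='ZOTAPAK' cursor=1
After op 2 (home): buf='ZOTAPAK' cursor=0
After op 3 (end): buf='ZOTAPAK' cursor=7
After op 4 (delete): buf='ZOTAPAK' cursor=7
After op 5 (left): buf='ZOTAPAK' cursor=6
After op 6 (end): buf='ZOTAPAK' cursor=7
After op 7 (undo): buf='ZOTAPAK' cursor=7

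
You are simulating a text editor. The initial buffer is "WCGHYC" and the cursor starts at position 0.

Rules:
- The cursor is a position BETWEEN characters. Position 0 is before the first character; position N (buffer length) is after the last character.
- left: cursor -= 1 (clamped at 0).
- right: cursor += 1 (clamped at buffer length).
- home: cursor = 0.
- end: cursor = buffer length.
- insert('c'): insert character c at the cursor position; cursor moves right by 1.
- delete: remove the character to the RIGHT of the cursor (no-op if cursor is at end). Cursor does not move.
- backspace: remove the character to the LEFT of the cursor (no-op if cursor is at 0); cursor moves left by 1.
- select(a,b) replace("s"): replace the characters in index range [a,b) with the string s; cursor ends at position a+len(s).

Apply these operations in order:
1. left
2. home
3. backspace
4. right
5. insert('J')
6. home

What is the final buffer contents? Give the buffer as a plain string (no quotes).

After op 1 (left): buf='WCGHYC' cursor=0
After op 2 (home): buf='WCGHYC' cursor=0
After op 3 (backspace): buf='WCGHYC' cursor=0
After op 4 (right): buf='WCGHYC' cursor=1
After op 5 (insert('J')): buf='WJCGHYC' cursor=2
After op 6 (home): buf='WJCGHYC' cursor=0

Answer: WJCGHYC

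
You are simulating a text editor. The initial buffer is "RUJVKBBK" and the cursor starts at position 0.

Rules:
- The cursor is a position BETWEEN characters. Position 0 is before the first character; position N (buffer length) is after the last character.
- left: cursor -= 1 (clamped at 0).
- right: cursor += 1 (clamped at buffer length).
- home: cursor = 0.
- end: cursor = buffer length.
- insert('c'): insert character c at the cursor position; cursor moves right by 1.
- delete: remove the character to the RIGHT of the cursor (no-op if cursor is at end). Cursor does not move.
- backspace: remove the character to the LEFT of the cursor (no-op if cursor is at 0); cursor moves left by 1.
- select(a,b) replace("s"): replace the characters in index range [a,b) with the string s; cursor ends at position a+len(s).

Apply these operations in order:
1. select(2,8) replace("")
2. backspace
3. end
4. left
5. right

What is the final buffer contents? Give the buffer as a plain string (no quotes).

After op 1 (select(2,8) replace("")): buf='RU' cursor=2
After op 2 (backspace): buf='R' cursor=1
After op 3 (end): buf='R' cursor=1
After op 4 (left): buf='R' cursor=0
After op 5 (right): buf='R' cursor=1

Answer: R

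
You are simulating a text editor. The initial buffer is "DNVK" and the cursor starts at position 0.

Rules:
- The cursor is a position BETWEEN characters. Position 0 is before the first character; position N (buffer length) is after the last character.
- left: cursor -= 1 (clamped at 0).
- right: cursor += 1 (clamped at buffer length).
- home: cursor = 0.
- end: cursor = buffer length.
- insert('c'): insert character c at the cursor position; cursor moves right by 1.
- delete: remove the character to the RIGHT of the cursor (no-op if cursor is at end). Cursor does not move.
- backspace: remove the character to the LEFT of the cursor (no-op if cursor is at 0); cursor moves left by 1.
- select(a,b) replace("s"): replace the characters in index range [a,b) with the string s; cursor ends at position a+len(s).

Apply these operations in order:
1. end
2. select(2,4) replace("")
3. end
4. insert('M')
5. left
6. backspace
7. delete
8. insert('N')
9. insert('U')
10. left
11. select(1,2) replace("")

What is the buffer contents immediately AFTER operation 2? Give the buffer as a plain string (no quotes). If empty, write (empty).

After op 1 (end): buf='DNVK' cursor=4
After op 2 (select(2,4) replace("")): buf='DN' cursor=2

Answer: DN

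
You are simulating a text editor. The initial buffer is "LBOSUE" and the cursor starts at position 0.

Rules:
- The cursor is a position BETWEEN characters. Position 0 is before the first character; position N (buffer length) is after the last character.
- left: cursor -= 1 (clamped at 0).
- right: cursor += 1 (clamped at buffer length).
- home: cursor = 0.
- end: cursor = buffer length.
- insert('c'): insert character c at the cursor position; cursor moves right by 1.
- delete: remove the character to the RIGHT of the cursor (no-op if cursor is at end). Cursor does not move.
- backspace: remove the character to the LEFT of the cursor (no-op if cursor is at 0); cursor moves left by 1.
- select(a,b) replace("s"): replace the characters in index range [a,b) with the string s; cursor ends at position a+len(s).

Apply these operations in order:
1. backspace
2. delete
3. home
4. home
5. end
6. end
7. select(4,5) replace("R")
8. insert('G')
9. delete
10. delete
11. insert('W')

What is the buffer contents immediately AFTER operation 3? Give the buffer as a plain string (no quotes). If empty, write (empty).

Answer: BOSUE

Derivation:
After op 1 (backspace): buf='LBOSUE' cursor=0
After op 2 (delete): buf='BOSUE' cursor=0
After op 3 (home): buf='BOSUE' cursor=0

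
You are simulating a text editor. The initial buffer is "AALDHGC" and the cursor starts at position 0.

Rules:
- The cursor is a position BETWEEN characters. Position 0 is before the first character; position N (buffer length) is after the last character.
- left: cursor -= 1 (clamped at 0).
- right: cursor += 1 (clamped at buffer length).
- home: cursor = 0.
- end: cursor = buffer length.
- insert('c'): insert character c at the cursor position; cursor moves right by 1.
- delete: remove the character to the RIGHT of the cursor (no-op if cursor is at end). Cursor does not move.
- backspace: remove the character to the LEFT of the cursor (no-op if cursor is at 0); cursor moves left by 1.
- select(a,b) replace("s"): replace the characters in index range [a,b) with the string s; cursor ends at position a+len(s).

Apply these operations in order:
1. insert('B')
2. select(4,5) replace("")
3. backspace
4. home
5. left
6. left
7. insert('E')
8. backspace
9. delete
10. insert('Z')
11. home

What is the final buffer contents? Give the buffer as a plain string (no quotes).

Answer: ZAAHGC

Derivation:
After op 1 (insert('B')): buf='BAALDHGC' cursor=1
After op 2 (select(4,5) replace("")): buf='BAALHGC' cursor=4
After op 3 (backspace): buf='BAAHGC' cursor=3
After op 4 (home): buf='BAAHGC' cursor=0
After op 5 (left): buf='BAAHGC' cursor=0
After op 6 (left): buf='BAAHGC' cursor=0
After op 7 (insert('E')): buf='EBAAHGC' cursor=1
After op 8 (backspace): buf='BAAHGC' cursor=0
After op 9 (delete): buf='AAHGC' cursor=0
After op 10 (insert('Z')): buf='ZAAHGC' cursor=1
After op 11 (home): buf='ZAAHGC' cursor=0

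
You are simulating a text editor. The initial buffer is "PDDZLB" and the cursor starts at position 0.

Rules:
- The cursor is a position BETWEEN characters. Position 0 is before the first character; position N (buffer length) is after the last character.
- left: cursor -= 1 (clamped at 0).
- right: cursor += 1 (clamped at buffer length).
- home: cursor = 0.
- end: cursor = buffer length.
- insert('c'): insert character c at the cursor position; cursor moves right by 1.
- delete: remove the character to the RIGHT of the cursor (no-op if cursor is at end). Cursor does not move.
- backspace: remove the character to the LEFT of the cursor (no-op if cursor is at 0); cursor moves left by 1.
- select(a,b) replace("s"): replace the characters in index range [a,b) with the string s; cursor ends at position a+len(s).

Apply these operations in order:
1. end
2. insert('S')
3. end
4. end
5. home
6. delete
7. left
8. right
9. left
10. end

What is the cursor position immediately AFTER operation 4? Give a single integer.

Answer: 7

Derivation:
After op 1 (end): buf='PDDZLB' cursor=6
After op 2 (insert('S')): buf='PDDZLBS' cursor=7
After op 3 (end): buf='PDDZLBS' cursor=7
After op 4 (end): buf='PDDZLBS' cursor=7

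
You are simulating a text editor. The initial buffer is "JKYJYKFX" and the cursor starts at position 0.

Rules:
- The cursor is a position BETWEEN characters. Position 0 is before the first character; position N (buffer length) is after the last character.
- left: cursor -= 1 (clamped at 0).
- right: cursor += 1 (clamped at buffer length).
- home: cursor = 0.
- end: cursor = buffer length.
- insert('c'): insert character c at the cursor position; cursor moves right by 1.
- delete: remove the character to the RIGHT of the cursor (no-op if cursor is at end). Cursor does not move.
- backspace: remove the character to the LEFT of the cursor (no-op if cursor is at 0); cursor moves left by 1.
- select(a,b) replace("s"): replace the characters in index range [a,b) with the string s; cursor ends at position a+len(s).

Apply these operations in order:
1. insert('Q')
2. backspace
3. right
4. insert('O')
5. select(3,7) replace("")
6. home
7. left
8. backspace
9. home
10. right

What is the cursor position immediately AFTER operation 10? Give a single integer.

After op 1 (insert('Q')): buf='QJKYJYKFX' cursor=1
After op 2 (backspace): buf='JKYJYKFX' cursor=0
After op 3 (right): buf='JKYJYKFX' cursor=1
After op 4 (insert('O')): buf='JOKYJYKFX' cursor=2
After op 5 (select(3,7) replace("")): buf='JOKFX' cursor=3
After op 6 (home): buf='JOKFX' cursor=0
After op 7 (left): buf='JOKFX' cursor=0
After op 8 (backspace): buf='JOKFX' cursor=0
After op 9 (home): buf='JOKFX' cursor=0
After op 10 (right): buf='JOKFX' cursor=1

Answer: 1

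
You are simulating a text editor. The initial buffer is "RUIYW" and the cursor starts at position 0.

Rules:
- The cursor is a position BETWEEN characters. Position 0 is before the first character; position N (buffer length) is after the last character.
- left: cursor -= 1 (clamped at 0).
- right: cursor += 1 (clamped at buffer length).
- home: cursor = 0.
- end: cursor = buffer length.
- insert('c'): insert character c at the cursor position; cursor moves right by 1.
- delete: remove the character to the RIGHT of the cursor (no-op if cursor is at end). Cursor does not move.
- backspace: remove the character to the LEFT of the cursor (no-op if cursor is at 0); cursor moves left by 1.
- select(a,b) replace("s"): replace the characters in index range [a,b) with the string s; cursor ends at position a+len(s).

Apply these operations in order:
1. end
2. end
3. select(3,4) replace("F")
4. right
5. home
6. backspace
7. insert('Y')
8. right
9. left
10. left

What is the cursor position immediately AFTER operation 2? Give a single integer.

Answer: 5

Derivation:
After op 1 (end): buf='RUIYW' cursor=5
After op 2 (end): buf='RUIYW' cursor=5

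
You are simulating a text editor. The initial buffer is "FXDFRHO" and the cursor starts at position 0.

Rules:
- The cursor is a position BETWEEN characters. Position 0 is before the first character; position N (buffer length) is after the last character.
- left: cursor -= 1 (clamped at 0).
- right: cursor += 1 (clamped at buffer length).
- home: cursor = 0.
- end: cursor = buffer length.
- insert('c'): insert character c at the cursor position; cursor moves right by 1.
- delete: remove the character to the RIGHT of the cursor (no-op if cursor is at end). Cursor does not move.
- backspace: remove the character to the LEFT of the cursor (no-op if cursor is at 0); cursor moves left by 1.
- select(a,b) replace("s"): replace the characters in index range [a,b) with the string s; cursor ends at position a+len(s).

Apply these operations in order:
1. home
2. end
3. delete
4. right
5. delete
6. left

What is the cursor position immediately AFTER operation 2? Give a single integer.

Answer: 7

Derivation:
After op 1 (home): buf='FXDFRHO' cursor=0
After op 2 (end): buf='FXDFRHO' cursor=7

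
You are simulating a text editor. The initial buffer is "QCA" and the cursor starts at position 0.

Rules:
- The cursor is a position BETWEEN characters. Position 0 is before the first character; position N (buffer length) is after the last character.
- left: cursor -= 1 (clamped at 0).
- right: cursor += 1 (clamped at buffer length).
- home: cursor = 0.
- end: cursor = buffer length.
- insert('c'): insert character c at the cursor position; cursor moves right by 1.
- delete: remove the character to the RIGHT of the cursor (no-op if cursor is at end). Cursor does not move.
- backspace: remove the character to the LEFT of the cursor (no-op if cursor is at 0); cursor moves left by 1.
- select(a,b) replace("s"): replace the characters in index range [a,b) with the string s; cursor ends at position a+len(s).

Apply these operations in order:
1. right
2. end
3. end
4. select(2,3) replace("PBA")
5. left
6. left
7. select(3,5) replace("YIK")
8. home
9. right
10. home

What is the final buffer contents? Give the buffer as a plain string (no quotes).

Answer: QCPYIK

Derivation:
After op 1 (right): buf='QCA' cursor=1
After op 2 (end): buf='QCA' cursor=3
After op 3 (end): buf='QCA' cursor=3
After op 4 (select(2,3) replace("PBA")): buf='QCPBA' cursor=5
After op 5 (left): buf='QCPBA' cursor=4
After op 6 (left): buf='QCPBA' cursor=3
After op 7 (select(3,5) replace("YIK")): buf='QCPYIK' cursor=6
After op 8 (home): buf='QCPYIK' cursor=0
After op 9 (right): buf='QCPYIK' cursor=1
After op 10 (home): buf='QCPYIK' cursor=0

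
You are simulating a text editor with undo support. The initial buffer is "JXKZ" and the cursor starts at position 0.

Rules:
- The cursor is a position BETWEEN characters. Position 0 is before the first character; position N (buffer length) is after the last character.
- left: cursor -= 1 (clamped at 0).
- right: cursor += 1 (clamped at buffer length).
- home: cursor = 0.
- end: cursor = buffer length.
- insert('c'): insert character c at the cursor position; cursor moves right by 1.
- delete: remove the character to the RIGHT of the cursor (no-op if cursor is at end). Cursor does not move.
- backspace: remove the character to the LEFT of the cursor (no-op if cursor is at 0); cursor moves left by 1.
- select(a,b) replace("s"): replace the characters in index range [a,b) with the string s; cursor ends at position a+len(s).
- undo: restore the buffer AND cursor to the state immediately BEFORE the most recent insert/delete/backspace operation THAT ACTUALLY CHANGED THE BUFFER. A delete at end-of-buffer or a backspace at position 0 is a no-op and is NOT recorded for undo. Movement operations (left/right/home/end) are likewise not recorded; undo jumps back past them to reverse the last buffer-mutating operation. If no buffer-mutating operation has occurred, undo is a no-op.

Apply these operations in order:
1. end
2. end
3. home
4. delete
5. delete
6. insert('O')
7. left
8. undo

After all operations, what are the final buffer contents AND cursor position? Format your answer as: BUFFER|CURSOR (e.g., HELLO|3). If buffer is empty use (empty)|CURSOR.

Answer: KZ|0

Derivation:
After op 1 (end): buf='JXKZ' cursor=4
After op 2 (end): buf='JXKZ' cursor=4
After op 3 (home): buf='JXKZ' cursor=0
After op 4 (delete): buf='XKZ' cursor=0
After op 5 (delete): buf='KZ' cursor=0
After op 6 (insert('O')): buf='OKZ' cursor=1
After op 7 (left): buf='OKZ' cursor=0
After op 8 (undo): buf='KZ' cursor=0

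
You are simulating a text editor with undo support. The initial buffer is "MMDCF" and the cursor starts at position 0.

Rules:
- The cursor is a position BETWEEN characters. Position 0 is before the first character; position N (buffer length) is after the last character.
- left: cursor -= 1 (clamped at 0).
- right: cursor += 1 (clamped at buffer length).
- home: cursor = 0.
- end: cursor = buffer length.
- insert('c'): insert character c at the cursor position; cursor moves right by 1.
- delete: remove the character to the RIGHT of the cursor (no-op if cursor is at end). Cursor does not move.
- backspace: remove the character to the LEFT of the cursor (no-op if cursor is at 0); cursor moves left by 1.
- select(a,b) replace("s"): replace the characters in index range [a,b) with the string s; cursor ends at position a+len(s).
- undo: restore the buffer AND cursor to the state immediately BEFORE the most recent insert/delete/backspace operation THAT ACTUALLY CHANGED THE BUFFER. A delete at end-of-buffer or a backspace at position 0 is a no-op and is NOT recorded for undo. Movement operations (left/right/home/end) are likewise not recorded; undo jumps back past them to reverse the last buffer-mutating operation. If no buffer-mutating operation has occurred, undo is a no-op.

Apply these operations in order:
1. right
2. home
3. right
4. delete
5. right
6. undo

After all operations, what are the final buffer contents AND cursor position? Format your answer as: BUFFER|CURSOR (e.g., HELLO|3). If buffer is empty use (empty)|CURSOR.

After op 1 (right): buf='MMDCF' cursor=1
After op 2 (home): buf='MMDCF' cursor=0
After op 3 (right): buf='MMDCF' cursor=1
After op 4 (delete): buf='MDCF' cursor=1
After op 5 (right): buf='MDCF' cursor=2
After op 6 (undo): buf='MMDCF' cursor=1

Answer: MMDCF|1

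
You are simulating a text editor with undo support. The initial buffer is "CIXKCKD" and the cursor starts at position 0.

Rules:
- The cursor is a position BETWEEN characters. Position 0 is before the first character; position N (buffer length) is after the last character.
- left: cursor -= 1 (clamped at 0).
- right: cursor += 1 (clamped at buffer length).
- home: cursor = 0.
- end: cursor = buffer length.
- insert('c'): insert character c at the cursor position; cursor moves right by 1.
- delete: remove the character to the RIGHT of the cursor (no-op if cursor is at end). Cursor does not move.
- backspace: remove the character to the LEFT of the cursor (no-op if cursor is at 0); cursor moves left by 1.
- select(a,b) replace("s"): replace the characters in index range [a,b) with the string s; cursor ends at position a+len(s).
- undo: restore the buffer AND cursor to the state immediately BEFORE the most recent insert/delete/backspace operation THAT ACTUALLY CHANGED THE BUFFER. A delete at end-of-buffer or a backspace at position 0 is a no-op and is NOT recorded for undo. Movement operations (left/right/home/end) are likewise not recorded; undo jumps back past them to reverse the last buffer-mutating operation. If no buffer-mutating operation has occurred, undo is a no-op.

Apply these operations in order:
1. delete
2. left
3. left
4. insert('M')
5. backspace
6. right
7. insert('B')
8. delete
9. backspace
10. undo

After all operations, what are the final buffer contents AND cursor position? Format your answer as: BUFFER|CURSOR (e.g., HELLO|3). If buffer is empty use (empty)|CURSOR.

Answer: IBKCKD|2

Derivation:
After op 1 (delete): buf='IXKCKD' cursor=0
After op 2 (left): buf='IXKCKD' cursor=0
After op 3 (left): buf='IXKCKD' cursor=0
After op 4 (insert('M')): buf='MIXKCKD' cursor=1
After op 5 (backspace): buf='IXKCKD' cursor=0
After op 6 (right): buf='IXKCKD' cursor=1
After op 7 (insert('B')): buf='IBXKCKD' cursor=2
After op 8 (delete): buf='IBKCKD' cursor=2
After op 9 (backspace): buf='IKCKD' cursor=1
After op 10 (undo): buf='IBKCKD' cursor=2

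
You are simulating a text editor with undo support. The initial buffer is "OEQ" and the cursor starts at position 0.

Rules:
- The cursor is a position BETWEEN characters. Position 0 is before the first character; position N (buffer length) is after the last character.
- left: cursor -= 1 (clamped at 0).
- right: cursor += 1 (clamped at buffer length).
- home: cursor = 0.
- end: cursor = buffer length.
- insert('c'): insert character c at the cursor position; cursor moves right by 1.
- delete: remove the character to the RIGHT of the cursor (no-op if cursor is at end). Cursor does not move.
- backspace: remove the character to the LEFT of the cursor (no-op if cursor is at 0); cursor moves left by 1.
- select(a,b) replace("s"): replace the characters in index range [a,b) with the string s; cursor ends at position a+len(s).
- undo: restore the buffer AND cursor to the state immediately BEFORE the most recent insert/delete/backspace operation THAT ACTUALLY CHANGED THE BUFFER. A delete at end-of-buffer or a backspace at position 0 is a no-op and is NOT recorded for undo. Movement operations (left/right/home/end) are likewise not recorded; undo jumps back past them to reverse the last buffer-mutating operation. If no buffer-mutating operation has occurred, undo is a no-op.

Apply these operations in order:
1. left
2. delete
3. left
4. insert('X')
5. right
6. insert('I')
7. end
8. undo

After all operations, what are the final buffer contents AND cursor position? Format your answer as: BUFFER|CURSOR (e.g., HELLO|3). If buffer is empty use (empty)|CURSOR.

Answer: XEQ|2

Derivation:
After op 1 (left): buf='OEQ' cursor=0
After op 2 (delete): buf='EQ' cursor=0
After op 3 (left): buf='EQ' cursor=0
After op 4 (insert('X')): buf='XEQ' cursor=1
After op 5 (right): buf='XEQ' cursor=2
After op 6 (insert('I')): buf='XEIQ' cursor=3
After op 7 (end): buf='XEIQ' cursor=4
After op 8 (undo): buf='XEQ' cursor=2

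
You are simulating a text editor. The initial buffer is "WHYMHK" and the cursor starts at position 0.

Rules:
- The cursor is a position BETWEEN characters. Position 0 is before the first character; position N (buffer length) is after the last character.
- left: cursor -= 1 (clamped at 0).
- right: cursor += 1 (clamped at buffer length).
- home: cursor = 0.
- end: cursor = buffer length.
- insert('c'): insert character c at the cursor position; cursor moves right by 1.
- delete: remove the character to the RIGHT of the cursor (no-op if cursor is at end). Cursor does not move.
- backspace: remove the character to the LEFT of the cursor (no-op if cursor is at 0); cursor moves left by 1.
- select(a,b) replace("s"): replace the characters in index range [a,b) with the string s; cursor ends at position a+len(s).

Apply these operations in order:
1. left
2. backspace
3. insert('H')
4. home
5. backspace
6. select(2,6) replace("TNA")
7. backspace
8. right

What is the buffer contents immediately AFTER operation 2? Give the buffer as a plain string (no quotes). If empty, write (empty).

Answer: WHYMHK

Derivation:
After op 1 (left): buf='WHYMHK' cursor=0
After op 2 (backspace): buf='WHYMHK' cursor=0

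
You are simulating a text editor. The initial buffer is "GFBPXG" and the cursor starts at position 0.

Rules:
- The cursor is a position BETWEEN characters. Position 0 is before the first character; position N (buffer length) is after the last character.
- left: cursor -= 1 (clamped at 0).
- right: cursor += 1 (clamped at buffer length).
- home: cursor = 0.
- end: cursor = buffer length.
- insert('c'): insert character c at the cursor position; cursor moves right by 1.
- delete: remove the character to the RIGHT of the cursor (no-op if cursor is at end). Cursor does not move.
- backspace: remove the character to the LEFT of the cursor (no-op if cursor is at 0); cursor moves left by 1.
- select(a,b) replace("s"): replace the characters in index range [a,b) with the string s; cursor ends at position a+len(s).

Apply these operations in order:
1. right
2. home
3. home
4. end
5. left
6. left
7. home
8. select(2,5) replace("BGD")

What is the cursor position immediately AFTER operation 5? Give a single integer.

Answer: 5

Derivation:
After op 1 (right): buf='GFBPXG' cursor=1
After op 2 (home): buf='GFBPXG' cursor=0
After op 3 (home): buf='GFBPXG' cursor=0
After op 4 (end): buf='GFBPXG' cursor=6
After op 5 (left): buf='GFBPXG' cursor=5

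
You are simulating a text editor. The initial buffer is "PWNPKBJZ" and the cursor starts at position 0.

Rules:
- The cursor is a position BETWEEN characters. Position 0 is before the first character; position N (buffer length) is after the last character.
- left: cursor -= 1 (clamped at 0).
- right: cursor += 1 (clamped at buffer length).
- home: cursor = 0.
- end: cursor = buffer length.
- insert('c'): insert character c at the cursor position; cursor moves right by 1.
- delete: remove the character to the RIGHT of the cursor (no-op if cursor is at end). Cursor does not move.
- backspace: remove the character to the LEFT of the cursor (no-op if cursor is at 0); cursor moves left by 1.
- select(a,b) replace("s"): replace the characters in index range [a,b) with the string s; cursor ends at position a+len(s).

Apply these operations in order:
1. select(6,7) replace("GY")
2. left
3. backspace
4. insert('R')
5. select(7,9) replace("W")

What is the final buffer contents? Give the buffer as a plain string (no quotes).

After op 1 (select(6,7) replace("GY")): buf='PWNPKBGYZ' cursor=8
After op 2 (left): buf='PWNPKBGYZ' cursor=7
After op 3 (backspace): buf='PWNPKBYZ' cursor=6
After op 4 (insert('R')): buf='PWNPKBRYZ' cursor=7
After op 5 (select(7,9) replace("W")): buf='PWNPKBRW' cursor=8

Answer: PWNPKBRW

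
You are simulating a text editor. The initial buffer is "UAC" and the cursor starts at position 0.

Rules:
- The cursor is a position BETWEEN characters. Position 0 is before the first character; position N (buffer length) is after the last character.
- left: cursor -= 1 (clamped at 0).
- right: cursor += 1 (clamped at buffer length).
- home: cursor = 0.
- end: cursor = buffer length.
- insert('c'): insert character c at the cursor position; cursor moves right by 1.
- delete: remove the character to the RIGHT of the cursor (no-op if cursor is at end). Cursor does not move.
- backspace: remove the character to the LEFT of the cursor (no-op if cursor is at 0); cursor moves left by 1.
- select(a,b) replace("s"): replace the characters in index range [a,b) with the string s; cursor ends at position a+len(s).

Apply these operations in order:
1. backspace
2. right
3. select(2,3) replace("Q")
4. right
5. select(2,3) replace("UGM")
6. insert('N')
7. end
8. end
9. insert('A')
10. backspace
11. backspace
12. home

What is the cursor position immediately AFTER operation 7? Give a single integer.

Answer: 6

Derivation:
After op 1 (backspace): buf='UAC' cursor=0
After op 2 (right): buf='UAC' cursor=1
After op 3 (select(2,3) replace("Q")): buf='UAQ' cursor=3
After op 4 (right): buf='UAQ' cursor=3
After op 5 (select(2,3) replace("UGM")): buf='UAUGM' cursor=5
After op 6 (insert('N')): buf='UAUGMN' cursor=6
After op 7 (end): buf='UAUGMN' cursor=6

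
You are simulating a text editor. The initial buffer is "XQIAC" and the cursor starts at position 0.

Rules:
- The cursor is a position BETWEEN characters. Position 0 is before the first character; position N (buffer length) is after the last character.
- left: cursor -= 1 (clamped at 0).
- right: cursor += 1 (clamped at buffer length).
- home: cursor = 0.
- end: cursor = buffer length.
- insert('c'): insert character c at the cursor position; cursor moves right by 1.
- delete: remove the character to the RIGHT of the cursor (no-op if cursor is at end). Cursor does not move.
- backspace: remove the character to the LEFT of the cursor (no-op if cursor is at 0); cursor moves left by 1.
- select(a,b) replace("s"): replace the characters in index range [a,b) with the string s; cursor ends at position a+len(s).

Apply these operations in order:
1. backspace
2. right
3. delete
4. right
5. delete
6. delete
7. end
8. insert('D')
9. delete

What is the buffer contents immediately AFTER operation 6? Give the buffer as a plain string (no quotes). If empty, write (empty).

Answer: XI

Derivation:
After op 1 (backspace): buf='XQIAC' cursor=0
After op 2 (right): buf='XQIAC' cursor=1
After op 3 (delete): buf='XIAC' cursor=1
After op 4 (right): buf='XIAC' cursor=2
After op 5 (delete): buf='XIC' cursor=2
After op 6 (delete): buf='XI' cursor=2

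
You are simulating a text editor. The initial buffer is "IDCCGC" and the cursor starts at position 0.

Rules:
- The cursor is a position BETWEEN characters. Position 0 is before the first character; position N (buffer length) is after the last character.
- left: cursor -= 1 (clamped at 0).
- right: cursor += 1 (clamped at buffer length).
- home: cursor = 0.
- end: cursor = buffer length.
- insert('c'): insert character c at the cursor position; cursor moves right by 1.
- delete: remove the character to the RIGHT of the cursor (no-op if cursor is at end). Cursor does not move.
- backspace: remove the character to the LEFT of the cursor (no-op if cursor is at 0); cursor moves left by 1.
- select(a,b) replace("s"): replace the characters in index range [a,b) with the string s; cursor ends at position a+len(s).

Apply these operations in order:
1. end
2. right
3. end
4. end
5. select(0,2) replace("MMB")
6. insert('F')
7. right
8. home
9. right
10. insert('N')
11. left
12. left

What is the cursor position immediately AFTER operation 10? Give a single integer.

After op 1 (end): buf='IDCCGC' cursor=6
After op 2 (right): buf='IDCCGC' cursor=6
After op 3 (end): buf='IDCCGC' cursor=6
After op 4 (end): buf='IDCCGC' cursor=6
After op 5 (select(0,2) replace("MMB")): buf='MMBCCGC' cursor=3
After op 6 (insert('F')): buf='MMBFCCGC' cursor=4
After op 7 (right): buf='MMBFCCGC' cursor=5
After op 8 (home): buf='MMBFCCGC' cursor=0
After op 9 (right): buf='MMBFCCGC' cursor=1
After op 10 (insert('N')): buf='MNMBFCCGC' cursor=2

Answer: 2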